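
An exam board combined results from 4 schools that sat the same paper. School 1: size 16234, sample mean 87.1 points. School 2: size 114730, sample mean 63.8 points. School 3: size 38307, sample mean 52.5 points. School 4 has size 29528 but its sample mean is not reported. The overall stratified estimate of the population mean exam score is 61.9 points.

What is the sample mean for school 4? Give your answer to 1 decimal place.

52.9

N = 16234 + 114730 + 38307 + 29528 = 198799.
Overall total = μ·N = 61.9·198799 = 12305658.1.
Subtract the known strata: 16234·87.1 + 114730·63.8 + 38307·52.5 = 10744872.9.
Remaining total for school 4: 12305658.1 − 10744872.9 = 1560785.2.
Divide by its size: 1560785.2 / 29528 = 52.858... → 52.9.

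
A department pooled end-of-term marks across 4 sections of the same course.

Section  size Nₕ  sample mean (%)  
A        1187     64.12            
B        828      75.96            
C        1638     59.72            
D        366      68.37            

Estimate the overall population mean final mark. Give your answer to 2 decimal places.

65.15

x̄_st = (Σ Nₕx̄ₕ) / (Σ Nₕ) = (1187·64.12 + 828·75.96 + 1638·59.72 + 366·68.37) / 4019
= 261850.1 / 4019 = 65.1530... → 65.15.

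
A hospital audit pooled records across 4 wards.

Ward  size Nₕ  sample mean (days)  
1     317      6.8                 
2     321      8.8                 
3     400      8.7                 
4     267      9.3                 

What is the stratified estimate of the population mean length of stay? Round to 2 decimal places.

8.39

N = 1305; weights Wₕ = Nₕ/N = (0.2429, 0.2460, 0.3065, 0.2046).
x̄_st = Σ Wₕ·x̄ₕ = 0.2429·6.8 + 0.2460·8.8 + 0.3065·8.7 + 0.2046·9.3 ≈ 8.3858...
→ 8.39.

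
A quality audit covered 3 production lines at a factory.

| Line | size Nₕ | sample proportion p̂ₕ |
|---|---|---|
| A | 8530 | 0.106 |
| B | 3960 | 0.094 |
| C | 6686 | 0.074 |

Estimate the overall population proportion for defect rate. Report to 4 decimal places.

0.0924

Wₕ = Nₕ/N with N = 19176: 0.4448, 0.2065, 0.3487.
p̂_st = 0.4448·0.106 + 0.2065·0.094 + 0.3487·0.074 ≈ 0.092365... → 0.0924.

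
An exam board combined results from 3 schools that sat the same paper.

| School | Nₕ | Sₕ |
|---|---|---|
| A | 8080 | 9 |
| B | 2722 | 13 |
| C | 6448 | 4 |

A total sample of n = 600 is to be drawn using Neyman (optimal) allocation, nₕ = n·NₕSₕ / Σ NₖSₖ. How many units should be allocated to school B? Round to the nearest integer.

Σ NₕSₕ = 8080·9 + 2722·13 + 6448·4 = 133898.
Share for B: 35386/133898 = 0.26428.
n_B = 600 × 0.26428 = 158.565... → 159.

159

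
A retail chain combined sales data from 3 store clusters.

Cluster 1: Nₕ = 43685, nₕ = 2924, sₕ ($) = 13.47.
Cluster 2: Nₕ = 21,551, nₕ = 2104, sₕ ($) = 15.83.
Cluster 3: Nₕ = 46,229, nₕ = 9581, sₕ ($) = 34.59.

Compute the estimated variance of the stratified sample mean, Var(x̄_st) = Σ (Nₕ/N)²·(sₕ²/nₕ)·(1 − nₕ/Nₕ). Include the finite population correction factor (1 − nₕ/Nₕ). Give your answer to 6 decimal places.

0.029939

N = 111465. Term for each stratum: Wₕ²sₕ²/nₕ·(1−nₕ/Nₕ).
Var(x̄_st) = 0.008893198 + 0.004017530 + 0.017028564 = 0.029939291 → 0.029939.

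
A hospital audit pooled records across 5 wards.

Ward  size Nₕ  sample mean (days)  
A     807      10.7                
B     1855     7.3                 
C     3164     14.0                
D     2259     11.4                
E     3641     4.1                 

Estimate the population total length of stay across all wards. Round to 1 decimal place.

Population total = Σ Nₕ·x̄ₕ (each stratum's size times its mean).
807·10.7 + 1855·7.3 + 3164·14.0 + 2259·11.4 + 3641·4.1 = 8634.9 + 13541.5 + 44296 + 25752.6 + 14928.1 = 107153.1.

107153.1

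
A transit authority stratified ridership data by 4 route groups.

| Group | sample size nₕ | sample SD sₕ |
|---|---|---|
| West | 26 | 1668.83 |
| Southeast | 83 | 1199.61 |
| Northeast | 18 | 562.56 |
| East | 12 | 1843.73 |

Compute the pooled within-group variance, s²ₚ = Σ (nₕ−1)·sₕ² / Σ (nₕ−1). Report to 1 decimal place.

1706673.3

West: (26−1)·1668.83² = 25·2784993.5689 = 69624839.2225
Southeast: (83−1)·1199.61² = 82·1439064.1521 = 118003260.4722
Northeast: (18−1)·562.56² = 17·316473.7536 = 5380053.8112
East: (12−1)·1843.73² = 11·3399340.3129 = 37392743.4419
Numerator = 230400896.9478; denominator = Σ(nₕ−1) = 135.
s²ₚ = 230400896.9478/135 = 1706673.311... → 1706673.3.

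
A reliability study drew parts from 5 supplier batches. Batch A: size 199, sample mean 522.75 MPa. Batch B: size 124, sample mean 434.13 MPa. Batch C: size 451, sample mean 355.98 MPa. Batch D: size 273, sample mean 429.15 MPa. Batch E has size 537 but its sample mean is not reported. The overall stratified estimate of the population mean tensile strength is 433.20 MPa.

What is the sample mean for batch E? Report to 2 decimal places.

N = 199 + 124 + 451 + 273 + 537 = 1584.
Overall total = μ·N = 433.20·1584 = 686188.8.
Subtract the known strata: 199·522.75 + 124·434.13 + 451·355.98 + 273·429.15 = 435564.3.
Remaining total for batch E: 686188.8 − 435564.3 = 250624.5.
Divide by its size: 250624.5 / 537 = 466.7123... → 466.71.

466.71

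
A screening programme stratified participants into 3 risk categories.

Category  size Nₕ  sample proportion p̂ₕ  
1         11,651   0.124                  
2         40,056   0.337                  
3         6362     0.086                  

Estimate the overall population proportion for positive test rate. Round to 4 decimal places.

Wₕ = Nₕ/N with N = 58069: 0.2006, 0.6898, 0.1096.
p̂_st = 0.2006·0.124 + 0.6898·0.337 + 0.1096·0.086 ≈ 0.266764... → 0.2668.

0.2668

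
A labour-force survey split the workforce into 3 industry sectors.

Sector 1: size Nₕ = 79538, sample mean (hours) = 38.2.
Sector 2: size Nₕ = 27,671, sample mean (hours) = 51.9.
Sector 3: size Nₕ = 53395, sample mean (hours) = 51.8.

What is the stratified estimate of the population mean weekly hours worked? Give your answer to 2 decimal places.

45.08

N = 79538 + 27671 + 53395 = 160604.
Weight each subgroup mean by Nₕ/N and sum.
Σ Nₕx̄ₕ = 79538·38.2 + 27671·51.9 + 53395·51.8 = 3038351.6 + 1436124.9 + 2765861 = 7240337.5.
Divide by N: 7240337.5 / 160604 = 45.0819... → 45.08.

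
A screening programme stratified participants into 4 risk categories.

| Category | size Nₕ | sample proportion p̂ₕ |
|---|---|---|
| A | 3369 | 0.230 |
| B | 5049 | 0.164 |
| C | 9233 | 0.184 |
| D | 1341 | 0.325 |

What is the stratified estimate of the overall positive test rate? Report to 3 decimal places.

0.197

N = 3369 + 5049 + 9233 + 1341 = 18992.
Overall proportion = Σ (Nₕ/N)·p̂ₕ.
Σ Nₕp̂ₕ = 774.87 + 828.036 + 1698.872 + 435.825 = 3737.603.
3737.603 / 18992 = 0.19680... → 0.197.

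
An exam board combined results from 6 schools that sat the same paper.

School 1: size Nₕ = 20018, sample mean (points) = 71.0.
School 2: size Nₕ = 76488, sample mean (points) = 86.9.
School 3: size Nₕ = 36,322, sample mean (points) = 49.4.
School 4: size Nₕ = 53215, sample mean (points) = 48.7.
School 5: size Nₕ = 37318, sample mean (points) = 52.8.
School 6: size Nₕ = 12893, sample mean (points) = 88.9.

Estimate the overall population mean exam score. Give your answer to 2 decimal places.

N = 20018 + 76488 + 36322 + 53215 + 37318 + 12893 = 236254.
Weight each subgroup mean by Nₕ/N and sum.
Σ Nₕx̄ₕ = 20018·71.0 + 76488·86.9 + 36322·49.4 + 53215·48.7 + 37318·52.8 + 12893·88.9 = 1421278 + 6646807.2 + 1794306.8 + 2591570.5 + 1970390.4 + 1146187.7 = 15570540.6.
Divide by N: 15570540.6 / 236254 = 65.9059... → 65.91.

65.91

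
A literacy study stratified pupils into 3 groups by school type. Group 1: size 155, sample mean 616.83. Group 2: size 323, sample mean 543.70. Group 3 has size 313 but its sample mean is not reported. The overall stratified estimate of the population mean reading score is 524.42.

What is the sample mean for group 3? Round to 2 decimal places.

458.76

N = 155 + 323 + 313 = 791.
Overall total = μ·N = 524.42·791 = 414816.22.
Subtract the known strata: 155·616.83 + 323·543.70 = 271223.75.
Remaining total for group 3: 414816.22 − 271223.75 = 143592.47.
Divide by its size: 143592.47 / 313 = 458.7619... → 458.76.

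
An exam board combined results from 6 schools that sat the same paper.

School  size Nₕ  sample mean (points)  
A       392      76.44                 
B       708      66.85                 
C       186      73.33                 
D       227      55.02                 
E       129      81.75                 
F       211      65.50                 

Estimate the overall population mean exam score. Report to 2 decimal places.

N = 392 + 708 + 186 + 227 + 129 + 211 = 1853.
Overall mean = Σ (Nₕ/N)·x̄ₕ — weight by population share, not a simple average.
Σ Nₕx̄ₕ = 392·76.44 + 708·66.85 + 186·73.33 + 227·55.02 + 129·81.75 + 211·65.50 = 29964.48 + 47329.8 + 13639.38 + 12489.54 + 10545.75 + 13820.5 = 127789.45.
Divide by N: 127789.45 / 1853 = 68.9635... → 68.96.

68.96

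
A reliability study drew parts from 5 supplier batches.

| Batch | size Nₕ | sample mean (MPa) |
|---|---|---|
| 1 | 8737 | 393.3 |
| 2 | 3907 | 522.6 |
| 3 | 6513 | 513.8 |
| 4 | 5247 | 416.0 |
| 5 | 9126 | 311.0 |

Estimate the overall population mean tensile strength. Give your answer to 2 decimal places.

N = 33530; weights Wₕ = Nₕ/N = (0.2606, 0.1165, 0.1942, 0.1565, 0.2722).
x̄_st = Σ Wₕ·x̄ₕ = 0.2606·393.3 + 0.1165·522.6 + 0.1942·513.8 + 0.1565·416.0 + 0.2722·311.0 ≈ 412.9251...
→ 412.93.

412.93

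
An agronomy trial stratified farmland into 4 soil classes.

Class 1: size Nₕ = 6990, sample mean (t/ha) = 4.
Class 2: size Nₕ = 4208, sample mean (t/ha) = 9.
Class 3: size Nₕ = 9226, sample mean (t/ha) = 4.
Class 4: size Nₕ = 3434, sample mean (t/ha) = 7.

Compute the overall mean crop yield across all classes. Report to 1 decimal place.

N = 6990 + 4208 + 9226 + 3434 = 23858.
Overall mean = Σ (Nₕ/N)·x̄ₕ — weight by population share, not a simple average.
Σ Nₕx̄ₕ = 6990·4 + 4208·9 + 9226·4 + 3434·7 = 27960 + 37872 + 36904 + 24038 = 126774.
Divide by N: 126774 / 23858 = 5.314... → 5.3.

5.3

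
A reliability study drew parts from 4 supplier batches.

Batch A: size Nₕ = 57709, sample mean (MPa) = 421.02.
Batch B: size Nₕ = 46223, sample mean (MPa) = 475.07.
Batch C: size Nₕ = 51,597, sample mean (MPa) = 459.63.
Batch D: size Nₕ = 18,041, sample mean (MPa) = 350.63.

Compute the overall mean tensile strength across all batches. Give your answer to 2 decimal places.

439.58

N = 57709 + 46223 + 51597 + 18041 = 173570.
Weight each subgroup mean by Nₕ/N and sum.
Σ Nₕx̄ₕ = 57709·421.02 + 46223·475.07 + 51597·459.63 + 18041·350.63 = 24296643.18 + 21959160.61 + 23715529.11 + 6325715.83 = 76297048.73.
Divide by N: 76297048.73 / 173570 = 439.5751... → 439.58.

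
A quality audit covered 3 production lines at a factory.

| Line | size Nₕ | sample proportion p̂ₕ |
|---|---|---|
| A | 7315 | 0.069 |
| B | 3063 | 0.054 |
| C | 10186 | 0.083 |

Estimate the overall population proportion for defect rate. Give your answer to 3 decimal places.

N = 7315 + 3063 + 10186 = 20564.
Overall proportion = Σ (Nₕ/N)·p̂ₕ.
Σ Nₕp̂ₕ = 504.735 + 165.402 + 845.438 = 1515.575.
1515.575 / 20564 = 0.07370... → 0.074.

0.074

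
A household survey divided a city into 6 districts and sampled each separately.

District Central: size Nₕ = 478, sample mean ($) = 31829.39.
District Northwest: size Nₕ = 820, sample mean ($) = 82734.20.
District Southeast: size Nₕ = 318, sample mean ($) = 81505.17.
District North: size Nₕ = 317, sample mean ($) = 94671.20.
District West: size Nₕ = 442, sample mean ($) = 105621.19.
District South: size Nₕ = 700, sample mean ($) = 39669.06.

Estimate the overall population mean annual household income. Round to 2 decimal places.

x̄_st = (Σ Nₕx̄ₕ) / (Σ Nₕ) = (478·31829.39 + 820·82734.20 + 318·81505.17 + 317·94671.20 + 442·105621.19 + 700·39669.06) / 3075
= 213438814.86 / 3075 = 69410.9967... → 69411.00.

69411.00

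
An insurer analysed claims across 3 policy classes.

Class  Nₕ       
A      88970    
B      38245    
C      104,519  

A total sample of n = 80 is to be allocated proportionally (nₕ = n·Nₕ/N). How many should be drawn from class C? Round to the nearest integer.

36

Share of class C = 104519/231734 = 0.45103.
Allocate 80 × 0.45103 = 36.082... → 36.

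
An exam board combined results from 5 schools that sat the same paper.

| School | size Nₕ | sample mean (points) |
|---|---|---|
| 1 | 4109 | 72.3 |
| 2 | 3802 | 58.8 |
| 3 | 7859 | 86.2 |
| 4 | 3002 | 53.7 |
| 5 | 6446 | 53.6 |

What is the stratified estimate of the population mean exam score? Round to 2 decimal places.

67.60

x̄_st = (Σ Nₕx̄ₕ) / (Σ Nₕ) = (4109·72.3 + 3802·58.8 + 7859·86.2 + 3002·53.7 + 6446·53.6) / 25218
= 1704797.1 / 25218 = 67.6024... → 67.60.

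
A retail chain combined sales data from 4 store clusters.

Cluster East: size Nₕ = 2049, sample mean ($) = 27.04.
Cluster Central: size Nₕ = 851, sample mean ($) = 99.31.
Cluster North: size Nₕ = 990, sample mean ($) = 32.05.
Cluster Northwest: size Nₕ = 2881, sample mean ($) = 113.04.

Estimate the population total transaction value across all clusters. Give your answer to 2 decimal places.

497315.51

East: 2049·27.04 = 55404.96
Central: 851·99.31 = 84512.81
North: 990·32.05 = 31729.5
Northwest: 2881·113.04 = 325668.24
τ̂ = Σ Nₕx̄ₕ = 497315.51.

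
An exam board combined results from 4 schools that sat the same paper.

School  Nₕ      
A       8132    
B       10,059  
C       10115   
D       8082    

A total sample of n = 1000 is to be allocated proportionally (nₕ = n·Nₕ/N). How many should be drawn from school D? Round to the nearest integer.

222

N = 8132 + 10059 + 10115 + 8082 = 36388.
n_D = 1000·8082/36388 = 222.106... → 222.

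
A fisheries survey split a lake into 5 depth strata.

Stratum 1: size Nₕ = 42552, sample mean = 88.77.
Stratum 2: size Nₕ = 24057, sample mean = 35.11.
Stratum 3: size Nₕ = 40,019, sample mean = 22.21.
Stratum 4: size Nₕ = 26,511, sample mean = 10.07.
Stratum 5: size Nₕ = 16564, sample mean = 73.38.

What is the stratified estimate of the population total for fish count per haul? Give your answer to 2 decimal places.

1: 42552·88.77 = 3777341.04
2: 24057·35.11 = 844641.27
3: 40019·22.21 = 888821.99
4: 26511·10.07 = 266965.77
5: 16564·73.38 = 1215466.32
τ̂ = Σ Nₕx̄ₕ = 6993236.39.

6993236.39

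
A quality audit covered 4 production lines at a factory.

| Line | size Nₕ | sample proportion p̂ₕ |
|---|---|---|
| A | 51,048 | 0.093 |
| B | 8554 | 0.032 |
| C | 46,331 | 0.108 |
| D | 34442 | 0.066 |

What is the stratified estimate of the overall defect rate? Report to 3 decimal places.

0.088

Wₕ = Nₕ/N with N = 140375: 0.3637, 0.0609, 0.3301, 0.2454.
p̂_st = 0.3637·0.093 + 0.0609·0.032 + 0.3301·0.108 + 0.2454·0.066 ≈ 0.08761... → 0.088.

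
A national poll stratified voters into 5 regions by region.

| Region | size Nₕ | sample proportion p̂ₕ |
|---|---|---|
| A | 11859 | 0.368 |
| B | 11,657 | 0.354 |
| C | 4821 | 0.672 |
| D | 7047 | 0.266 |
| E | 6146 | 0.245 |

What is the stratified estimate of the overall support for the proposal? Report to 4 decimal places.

0.3638

N = 11859 + 11657 + 4821 + 7047 + 6146 = 41530.
Overall proportion = Σ (Nₕ/N)·p̂ₕ.
Σ Nₕp̂ₕ = 4364.112 + 4126.578 + 3239.712 + 1874.502 + 1505.77 = 15110.674.
15110.674 / 41530 = 0.363850... → 0.3638.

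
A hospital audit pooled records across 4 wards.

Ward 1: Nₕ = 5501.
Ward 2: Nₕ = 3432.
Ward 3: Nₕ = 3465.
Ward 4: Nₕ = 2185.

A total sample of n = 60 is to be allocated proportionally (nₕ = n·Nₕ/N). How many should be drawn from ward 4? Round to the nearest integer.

Share of ward 4 = 2185/14583 = 0.14983.
Allocate 60 × 0.14983 = 8.990... → 9.

9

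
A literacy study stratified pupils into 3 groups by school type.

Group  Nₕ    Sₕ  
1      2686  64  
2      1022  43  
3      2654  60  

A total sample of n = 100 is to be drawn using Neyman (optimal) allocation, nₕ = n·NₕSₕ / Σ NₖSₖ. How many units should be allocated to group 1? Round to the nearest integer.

46

1: NₕSₕ = 2686·64 = 171904
2: NₕSₕ = 1022·43 = 43946
3: NₕSₕ = 2654·60 = 159240
Σ NₕSₕ = 375090.
n_1 = 100·171904/375090 = 45.830... → 46.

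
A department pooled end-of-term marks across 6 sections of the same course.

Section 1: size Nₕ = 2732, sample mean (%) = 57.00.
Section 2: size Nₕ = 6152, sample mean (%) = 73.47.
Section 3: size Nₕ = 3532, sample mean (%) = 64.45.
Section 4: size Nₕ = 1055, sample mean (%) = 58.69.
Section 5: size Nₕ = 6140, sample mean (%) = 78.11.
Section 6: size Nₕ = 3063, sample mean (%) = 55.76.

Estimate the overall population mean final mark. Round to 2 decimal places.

68.26

N = 22674; weights Wₕ = Nₕ/N = (0.1205, 0.2713, 0.1558, 0.0465, 0.2708, 0.1351).
x̄_st = Σ Wₕ·x̄ₕ = 0.1205·57.00 + 0.2713·73.47 + 0.1558·64.45 + 0.0465·58.69 + 0.2708·78.11 + 0.1351·55.76 ≈ 68.2568...
→ 68.26.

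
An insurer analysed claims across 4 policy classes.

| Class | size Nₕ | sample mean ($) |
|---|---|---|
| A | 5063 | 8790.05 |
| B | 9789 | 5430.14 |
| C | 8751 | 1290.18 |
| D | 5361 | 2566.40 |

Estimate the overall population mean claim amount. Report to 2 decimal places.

4236.59

N = 5063 + 9789 + 8751 + 5361 = 28964.
The stratified mean weights each stratum mean by its population share Nₕ/N.
Σ Nₕx̄ₕ = 5063·8790.05 + 9789·5430.14 + 8751·1290.18 + 5361·2566.40 = 44504023.15 + 53155640.46 + 11290365.18 + 13758470.4 = 122708499.19.
Divide by N: 122708499.19 / 28964 = 4236.5868... → 4236.59.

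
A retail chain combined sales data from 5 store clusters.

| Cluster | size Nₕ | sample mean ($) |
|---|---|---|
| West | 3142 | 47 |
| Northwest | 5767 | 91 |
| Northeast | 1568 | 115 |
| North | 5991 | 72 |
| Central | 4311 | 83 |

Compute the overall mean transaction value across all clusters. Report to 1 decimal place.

x̄_st = (Σ Nₕx̄ₕ) / (Σ Nₕ) = (3142·47 + 5767·91 + 1568·115 + 5991·72 + 4311·83) / 20779
= 1641956 / 20779 = 79.020... → 79.0.

79.0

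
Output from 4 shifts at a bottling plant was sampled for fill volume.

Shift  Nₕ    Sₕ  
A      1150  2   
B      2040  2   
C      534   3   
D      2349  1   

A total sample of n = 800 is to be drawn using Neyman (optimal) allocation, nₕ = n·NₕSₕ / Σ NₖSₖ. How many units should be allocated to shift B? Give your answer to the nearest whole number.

316

Σ NₕSₕ = 1150·2 + 2040·2 + 534·3 + 2349·1 = 10331.
Share for B: 4080/10331 = 0.39493.
n_B = 800 × 0.39493 = 315.942... → 316.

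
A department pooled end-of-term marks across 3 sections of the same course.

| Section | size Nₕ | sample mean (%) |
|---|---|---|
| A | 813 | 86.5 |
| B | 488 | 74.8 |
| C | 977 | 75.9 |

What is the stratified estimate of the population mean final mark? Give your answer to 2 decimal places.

N = 813 + 488 + 977 = 2278.
Weight each subgroup mean by Nₕ/N and sum.
Σ Nₕx̄ₕ = 813·86.5 + 488·74.8 + 977·75.9 = 70324.5 + 36502.4 + 74154.3 = 180981.2.
Divide by N: 180981.2 / 2278 = 79.4474... → 79.45.

79.45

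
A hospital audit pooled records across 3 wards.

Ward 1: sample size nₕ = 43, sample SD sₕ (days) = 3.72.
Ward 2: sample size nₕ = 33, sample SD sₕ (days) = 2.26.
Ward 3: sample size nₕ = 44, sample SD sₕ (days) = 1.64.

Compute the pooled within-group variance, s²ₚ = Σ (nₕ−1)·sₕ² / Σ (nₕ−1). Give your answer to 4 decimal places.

1: (43−1)·3.72² = 42·13.8384 = 581.2128
2: (33−1)·2.26² = 32·5.1076 = 163.4432
3: (44−1)·1.64² = 43·2.6896 = 115.6528
Numerator = 860.3088; denominator = Σ(nₕ−1) = 117.
s²ₚ = 860.3088/117 = 7.353067... → 7.3531.

7.3531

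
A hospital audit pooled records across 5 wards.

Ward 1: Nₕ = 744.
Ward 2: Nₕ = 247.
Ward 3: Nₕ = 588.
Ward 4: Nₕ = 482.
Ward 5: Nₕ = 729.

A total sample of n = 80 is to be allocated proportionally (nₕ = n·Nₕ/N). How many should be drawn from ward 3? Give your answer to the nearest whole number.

17

Share of ward 3 = 588/2790 = 0.21075.
Allocate 80 × 0.21075 = 16.860... → 17.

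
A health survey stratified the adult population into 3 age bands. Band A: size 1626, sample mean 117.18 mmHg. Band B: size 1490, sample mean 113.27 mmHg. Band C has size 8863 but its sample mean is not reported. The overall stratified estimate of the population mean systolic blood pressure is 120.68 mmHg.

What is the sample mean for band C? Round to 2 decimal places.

122.57

N = 1626 + 1490 + 8863 = 11979.
Overall total = μ·N = 120.68·11979 = 1445625.72.
Subtract the known strata: 1626·117.18 + 1490·113.27 = 359306.98.
Remaining total for band C: 1445625.72 − 359306.98 = 1086318.74.
Divide by its size: 1086318.74 / 8863 = 122.5678... → 122.57.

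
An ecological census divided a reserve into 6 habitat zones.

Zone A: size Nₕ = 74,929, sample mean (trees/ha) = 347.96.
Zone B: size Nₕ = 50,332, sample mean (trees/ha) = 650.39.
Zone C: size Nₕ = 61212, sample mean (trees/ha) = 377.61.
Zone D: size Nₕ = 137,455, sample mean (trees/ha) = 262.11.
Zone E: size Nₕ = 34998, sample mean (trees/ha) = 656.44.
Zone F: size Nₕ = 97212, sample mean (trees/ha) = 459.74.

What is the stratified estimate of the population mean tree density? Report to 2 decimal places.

N = 74929 + 50332 + 61212 + 137455 + 34998 + 97212 = 456138.
Overall mean = Σ (Nₕ/N)·x̄ₕ — weight by population share, not a simple average.
Σ Nₕx̄ₕ = 74929·347.96 + 50332·650.39 + 61212·377.61 + 137455·262.11 + 34998·656.44 + 97212·459.74 = 26072294.84 + 32735429.48 + 23114263.32 + 36028330.05 + 22974087.12 + 44692244.88 = 185616649.69.
Divide by N: 185616649.69 / 456138 = 406.9309... → 406.93.

406.93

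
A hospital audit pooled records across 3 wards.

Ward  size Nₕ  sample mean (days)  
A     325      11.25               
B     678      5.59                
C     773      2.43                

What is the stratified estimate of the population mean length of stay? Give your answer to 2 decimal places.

5.25

N = 1776; weights Wₕ = Nₕ/N = (0.1830, 0.3818, 0.4352).
x̄_st = Σ Wₕ·x̄ₕ = 0.1830·11.25 + 0.3818·5.59 + 0.4352·2.43 ≈ 5.2504...
→ 5.25.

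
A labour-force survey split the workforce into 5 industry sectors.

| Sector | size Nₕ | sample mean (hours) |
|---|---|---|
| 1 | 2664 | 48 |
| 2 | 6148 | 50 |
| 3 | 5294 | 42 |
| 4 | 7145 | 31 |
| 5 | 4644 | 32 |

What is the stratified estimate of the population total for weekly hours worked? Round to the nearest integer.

1027723

1: 2664·48 = 127872
2: 6148·50 = 307400
3: 5294·42 = 222348
4: 7145·31 = 221495
5: 4644·32 = 148608
τ̂ = Σ Nₕx̄ₕ = 1027723.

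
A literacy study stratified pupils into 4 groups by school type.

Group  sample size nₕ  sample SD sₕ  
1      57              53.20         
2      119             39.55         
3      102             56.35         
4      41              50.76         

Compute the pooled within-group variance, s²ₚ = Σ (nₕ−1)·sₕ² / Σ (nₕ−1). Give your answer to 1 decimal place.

Degrees of freedom: 56 + 118 + 101 + 40 = 315.
Σ(nₕ−1)sₕ² = 56·2830.24 + 118·1564.2025 + 101·3175.3225 + 40·2576.5776 = 766840.0115.
s²ₚ = 766840.0115 / 315 = 2434.413... → 2434.4.

2434.4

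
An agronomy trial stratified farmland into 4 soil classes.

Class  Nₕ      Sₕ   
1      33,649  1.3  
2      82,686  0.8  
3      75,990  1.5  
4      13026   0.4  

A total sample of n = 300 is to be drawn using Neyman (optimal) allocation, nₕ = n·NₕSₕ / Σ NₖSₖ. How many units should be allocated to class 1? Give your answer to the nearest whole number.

57

Σ NₕSₕ = 33649·1.3 + 82686·0.8 + 75990·1.5 + 13026·0.4 = 229087.9.
Share for 1: 43743.7/229087.9 = 0.19095.
n_1 = 300 × 0.19095 = 57.284... → 57.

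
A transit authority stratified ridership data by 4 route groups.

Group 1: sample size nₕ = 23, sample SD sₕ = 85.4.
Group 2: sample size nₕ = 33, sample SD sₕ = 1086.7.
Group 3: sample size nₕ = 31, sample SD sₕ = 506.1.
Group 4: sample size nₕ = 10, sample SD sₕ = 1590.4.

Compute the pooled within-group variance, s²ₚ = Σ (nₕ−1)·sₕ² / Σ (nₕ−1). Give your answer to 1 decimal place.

Degrees of freedom: 22 + 32 + 30 + 9 = 93.
Σ(nₕ−1)sₕ² = 22·7293.16 + 32·1180916.89 + 30·256137.21 + 9·2529372.16 = 68398255.74.
s²ₚ = 68398255.74 / 93 = 735465.115... → 735465.1.

735465.1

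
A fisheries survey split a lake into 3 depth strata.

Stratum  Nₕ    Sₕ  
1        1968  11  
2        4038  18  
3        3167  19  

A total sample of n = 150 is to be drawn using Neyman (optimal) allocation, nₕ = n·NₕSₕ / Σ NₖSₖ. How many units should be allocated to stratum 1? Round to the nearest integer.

1: NₕSₕ = 1968·11 = 21648
2: NₕSₕ = 4038·18 = 72684
3: NₕSₕ = 3167·19 = 60173
Σ NₕSₕ = 154505.
n_1 = 150·21648/154505 = 21.017... → 21.

21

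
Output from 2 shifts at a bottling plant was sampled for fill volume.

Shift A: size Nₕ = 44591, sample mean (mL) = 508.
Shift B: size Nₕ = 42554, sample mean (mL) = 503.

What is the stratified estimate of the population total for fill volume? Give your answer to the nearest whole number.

Population total = Σ Nₕ·x̄ₕ (each stratum's size times its mean).
44591·508 + 42554·503 = 22652228 + 21404662 = 44056890.

44056890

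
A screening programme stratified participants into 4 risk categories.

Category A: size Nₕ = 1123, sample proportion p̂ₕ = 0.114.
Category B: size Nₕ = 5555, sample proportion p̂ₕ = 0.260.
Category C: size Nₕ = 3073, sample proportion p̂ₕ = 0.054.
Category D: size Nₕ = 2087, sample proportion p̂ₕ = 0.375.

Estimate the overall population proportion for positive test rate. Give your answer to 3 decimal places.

Wₕ = Nₕ/N with N = 11838: 0.0949, 0.4693, 0.2596, 0.1763.
p̂_st = 0.0949·0.114 + 0.4693·0.260 + 0.2596·0.054 + 0.1763·0.375 ≈ 0.21295... → 0.213.

0.213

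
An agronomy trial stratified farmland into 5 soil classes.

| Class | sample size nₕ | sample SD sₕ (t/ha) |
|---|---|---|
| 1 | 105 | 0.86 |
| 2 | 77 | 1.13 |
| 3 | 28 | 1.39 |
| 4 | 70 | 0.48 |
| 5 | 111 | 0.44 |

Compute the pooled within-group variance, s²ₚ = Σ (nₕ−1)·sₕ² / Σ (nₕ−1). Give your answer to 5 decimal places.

0.68218

Degrees of freedom: 104 + 76 + 27 + 69 + 110 = 386.
Σ(nₕ−1)sₕ² = 104·0.7396 + 76·1.2769 + 27·1.9321 + 69·0.2304 + 110·0.1936 = 263.3231.
s²ₚ = 263.3231 / 386 = 0.6821842... → 0.68218.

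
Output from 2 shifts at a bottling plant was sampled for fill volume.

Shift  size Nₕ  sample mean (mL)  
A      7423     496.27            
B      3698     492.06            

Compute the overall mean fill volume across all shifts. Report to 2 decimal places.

494.87

x̄_st = (Σ Nₕx̄ₕ) / (Σ Nₕ) = (7423·496.27 + 3698·492.06) / 11121
= 5503450.09 / 11121 = 494.8701... → 494.87.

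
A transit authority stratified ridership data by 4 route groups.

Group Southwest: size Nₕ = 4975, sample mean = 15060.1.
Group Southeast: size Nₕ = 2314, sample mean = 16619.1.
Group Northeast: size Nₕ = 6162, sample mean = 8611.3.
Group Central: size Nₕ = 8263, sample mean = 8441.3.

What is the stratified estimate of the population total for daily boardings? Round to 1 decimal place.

Population total = Σ Nₕ·x̄ₕ (each stratum's size times its mean).
4975·15060.1 + 2314·16619.1 + 6162·8611.3 + 8263·8441.3 = 74923997.5 + 38456597.4 + 53062830.6 + 69750461.9 = 236193887.4.

236193887.4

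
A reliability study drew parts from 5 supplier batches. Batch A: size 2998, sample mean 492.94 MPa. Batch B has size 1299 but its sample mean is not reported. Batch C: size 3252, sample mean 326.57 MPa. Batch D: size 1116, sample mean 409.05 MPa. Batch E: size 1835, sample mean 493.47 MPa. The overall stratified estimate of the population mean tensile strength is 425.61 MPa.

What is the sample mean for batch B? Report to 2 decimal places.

N = 2998 + 1299 + 3252 + 1116 + 1835 = 10500.
Overall total = μ·N = 425.61·10500 = 4468905.
Subtract the known strata: 2998·492.94 + 3252·326.57 + 1116·409.05 + 1835·493.47 = 3901857.01.
Remaining total for batch B: 4468905 − 3901857.01 = 567047.99.
Divide by its size: 567047.99 / 1299 = 436.5266... → 436.53.

436.53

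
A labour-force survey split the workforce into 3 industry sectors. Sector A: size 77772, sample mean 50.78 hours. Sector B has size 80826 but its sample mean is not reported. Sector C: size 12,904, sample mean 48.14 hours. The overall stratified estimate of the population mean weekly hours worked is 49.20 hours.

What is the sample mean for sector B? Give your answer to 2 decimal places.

N = 77772 + 80826 + 12904 = 171502.
Overall total = μ·N = 49.20·171502 = 8437898.4.
Subtract the known strata: 77772·50.78 + 12904·48.14 = 4570460.72.
Remaining total for sector B: 8437898.4 − 4570460.72 = 3867437.68.
Divide by its size: 3867437.68 / 80826 = 47.8489... → 47.85.

47.85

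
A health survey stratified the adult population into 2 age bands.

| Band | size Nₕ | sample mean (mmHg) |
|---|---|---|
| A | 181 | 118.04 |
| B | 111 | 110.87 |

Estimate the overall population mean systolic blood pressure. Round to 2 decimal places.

115.31

N = 292; weights Wₕ = Nₕ/N = (0.6199, 0.3801).
x̄_st = Σ Wₕ·x̄ₕ = 0.6199·118.04 + 0.3801·110.87 ≈ 115.3144...
→ 115.31.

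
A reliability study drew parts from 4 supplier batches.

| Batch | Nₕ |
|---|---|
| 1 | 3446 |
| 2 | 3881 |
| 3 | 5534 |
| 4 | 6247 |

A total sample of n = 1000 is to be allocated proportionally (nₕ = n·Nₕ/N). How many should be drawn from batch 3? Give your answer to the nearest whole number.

290

N = 3446 + 3881 + 5534 + 6247 = 19108.
n_3 = 1000·5534/19108 = 289.617... → 290.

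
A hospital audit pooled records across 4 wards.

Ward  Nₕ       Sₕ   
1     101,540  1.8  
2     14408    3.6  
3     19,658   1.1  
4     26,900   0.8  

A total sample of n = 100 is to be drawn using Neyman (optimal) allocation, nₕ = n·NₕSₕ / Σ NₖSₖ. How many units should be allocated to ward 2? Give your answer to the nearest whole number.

19

Σ NₕSₕ = 101540·1.8 + 14408·3.6 + 19658·1.1 + 26900·0.8 = 277784.6.
Share for 2: 51868.8/277784.6 = 0.18672.
n_2 = 100 × 0.18672 = 18.672... → 19.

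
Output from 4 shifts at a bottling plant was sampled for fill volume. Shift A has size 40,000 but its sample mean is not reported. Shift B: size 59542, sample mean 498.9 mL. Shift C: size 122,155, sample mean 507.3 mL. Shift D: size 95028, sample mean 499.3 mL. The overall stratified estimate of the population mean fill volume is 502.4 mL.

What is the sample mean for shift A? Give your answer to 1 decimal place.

N = 40000 + 59542 + 122155 + 95028 = 316725.
Overall total = μ·N = 502.4·316725 = 159122640.
Subtract the known strata: 59542·498.9 + 122155·507.3 + 95028·499.3 = 139122215.7.
Remaining total for shift A: 159122640 − 139122215.7 = 20000424.3.
Divide by its size: 20000424.3 / 40000 = 500.011... → 500.0.

500.0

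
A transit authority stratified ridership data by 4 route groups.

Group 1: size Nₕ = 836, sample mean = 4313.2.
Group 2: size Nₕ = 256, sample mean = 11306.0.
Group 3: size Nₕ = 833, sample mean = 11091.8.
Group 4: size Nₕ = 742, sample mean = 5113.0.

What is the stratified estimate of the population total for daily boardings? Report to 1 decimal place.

Population total = Σ Nₕ·x̄ₕ (each stratum's size times its mean).
836·4313.2 + 256·11306.0 + 833·11091.8 + 742·5113.0 = 3605835.2 + 2894336 + 9239469.4 + 3793846 = 19533486.6.

19533486.6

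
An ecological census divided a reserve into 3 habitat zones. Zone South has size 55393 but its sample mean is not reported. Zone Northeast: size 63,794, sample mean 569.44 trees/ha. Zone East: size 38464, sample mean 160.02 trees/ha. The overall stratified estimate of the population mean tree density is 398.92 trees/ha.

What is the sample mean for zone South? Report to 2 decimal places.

368.43

Σ Nₕx̄ₕ = N·μ, so 55393·x̄_South = 157651·398.92 − (63794·569.44 + 38464·160.02).
= 62890136.92 − 42481864.64 = 20408272.28.
x̄_South = 20408272.28 / 55393 = 368.4269... → 368.43.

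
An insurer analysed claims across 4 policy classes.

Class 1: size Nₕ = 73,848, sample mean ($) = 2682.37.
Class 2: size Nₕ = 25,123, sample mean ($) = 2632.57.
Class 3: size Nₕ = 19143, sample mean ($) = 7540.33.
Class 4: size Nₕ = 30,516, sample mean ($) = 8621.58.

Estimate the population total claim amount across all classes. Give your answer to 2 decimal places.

671666388.34

1: 73848·2682.37 = 198087659.76
2: 25123·2632.57 = 66138056.11
3: 19143·7540.33 = 144344537.19
4: 30516·8621.58 = 263096135.28
τ̂ = Σ Nₕx̄ₕ = 671666388.34.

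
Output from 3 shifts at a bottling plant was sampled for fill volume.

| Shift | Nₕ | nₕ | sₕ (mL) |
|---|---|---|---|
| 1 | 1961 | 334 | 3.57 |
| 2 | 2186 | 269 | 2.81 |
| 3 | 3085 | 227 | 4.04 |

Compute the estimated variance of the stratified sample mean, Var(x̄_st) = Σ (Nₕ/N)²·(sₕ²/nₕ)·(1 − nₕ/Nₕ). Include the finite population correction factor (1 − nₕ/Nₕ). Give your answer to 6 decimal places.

N = 7232; Wₕ = Nₕ/N.
shift 1: (1961/7232)²·3.57²/334·(1 − 334/1961) = 0.002327760
shift 2: (2186/7232)²·2.81²/269·(1 − 269/2186) = 0.002351883
shift 3: (3085/7232)²·4.04²/227·(1 − 227/3085) = 0.012120972
Sum = 0.016800615 → 0.016801.

0.016801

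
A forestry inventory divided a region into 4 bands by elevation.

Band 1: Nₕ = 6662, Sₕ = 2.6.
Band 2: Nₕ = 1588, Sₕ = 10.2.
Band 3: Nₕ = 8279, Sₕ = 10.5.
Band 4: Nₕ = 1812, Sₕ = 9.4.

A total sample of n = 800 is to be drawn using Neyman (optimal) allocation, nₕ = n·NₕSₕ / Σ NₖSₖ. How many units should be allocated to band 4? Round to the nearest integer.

99

1: NₕSₕ = 6662·2.6 = 17321.2
2: NₕSₕ = 1588·10.2 = 16197.6
3: NₕSₕ = 8279·10.5 = 86929.5
4: NₕSₕ = 1812·9.4 = 17032.8
Σ NₕSₕ = 137481.1.
n_4 = 800·17032.8/137481.1 = 99.114... → 99.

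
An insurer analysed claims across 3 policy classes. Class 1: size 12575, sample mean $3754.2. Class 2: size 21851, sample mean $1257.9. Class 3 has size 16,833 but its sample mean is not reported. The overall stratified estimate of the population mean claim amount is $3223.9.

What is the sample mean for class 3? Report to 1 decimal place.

Σ Nₕx̄ₕ = N·μ, so 16833·x̄_3 = 51259·3223.9 − (12575·3754.2 + 21851·1257.9).
= 165253890.1 − 74695437.9 = 90558452.2.
x̄_3 = 90558452.2 / 16833 = 5379.817... → 5379.8.

5379.8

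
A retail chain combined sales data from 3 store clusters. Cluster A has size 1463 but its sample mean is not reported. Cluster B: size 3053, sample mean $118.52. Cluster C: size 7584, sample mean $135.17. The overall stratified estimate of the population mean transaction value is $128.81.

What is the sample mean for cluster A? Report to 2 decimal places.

117.31

Σ Nₕx̄ₕ = N·μ, so 1463·x̄_A = 12100·128.81 − (3053·118.52 + 7584·135.17).
= 1558601 − 1386970.84 = 171630.16.
x̄_A = 171630.16 / 1463 = 117.3138... → 117.31.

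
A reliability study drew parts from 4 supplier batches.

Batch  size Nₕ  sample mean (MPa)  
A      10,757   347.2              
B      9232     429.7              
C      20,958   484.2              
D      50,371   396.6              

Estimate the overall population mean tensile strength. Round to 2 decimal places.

414.23

N = 10757 + 9232 + 20958 + 50371 = 91318.
Overall mean = Σ (Nₕ/N)·x̄ₕ — weight by population share, not a simple average.
Σ Nₕx̄ₕ = 10757·347.2 + 9232·429.7 + 20958·484.2 + 50371·396.6 = 3734830.4 + 3966990.4 + 10147863.6 + 19977138.6 = 37826823.
Divide by N: 37826823 / 91318 = 414.2318... → 414.23.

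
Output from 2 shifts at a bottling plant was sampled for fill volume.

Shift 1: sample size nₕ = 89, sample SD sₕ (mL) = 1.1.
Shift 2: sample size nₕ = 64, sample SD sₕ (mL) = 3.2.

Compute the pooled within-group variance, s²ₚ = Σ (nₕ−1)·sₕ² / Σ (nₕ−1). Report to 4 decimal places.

4.9775

Degrees of freedom: 88 + 63 = 151.
Σ(nₕ−1)sₕ² = 88·1.21 + 63·10.24 = 751.6.
s²ₚ = 751.6 / 151 = 4.977483... → 4.9775.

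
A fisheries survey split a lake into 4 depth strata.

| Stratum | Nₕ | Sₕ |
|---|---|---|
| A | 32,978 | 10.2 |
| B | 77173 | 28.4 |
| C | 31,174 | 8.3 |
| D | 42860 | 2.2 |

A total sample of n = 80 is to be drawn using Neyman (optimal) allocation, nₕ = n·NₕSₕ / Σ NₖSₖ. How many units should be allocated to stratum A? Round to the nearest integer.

Σ NₕSₕ = 32978·10.2 + 77173·28.4 + 31174·8.3 + 42860·2.2 = 2881125.
Share for A: 336375.6/2881125 = 0.11675.
n_A = 80 × 0.11675 = 9.340... → 9.

9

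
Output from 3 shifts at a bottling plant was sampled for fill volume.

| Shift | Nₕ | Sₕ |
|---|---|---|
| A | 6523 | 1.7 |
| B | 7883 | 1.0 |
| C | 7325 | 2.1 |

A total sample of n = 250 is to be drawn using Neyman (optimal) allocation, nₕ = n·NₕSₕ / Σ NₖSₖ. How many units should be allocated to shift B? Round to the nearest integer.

Σ NₕSₕ = 6523·1.7 + 7883·1.0 + 7325·2.1 = 34354.6.
Share for B: 7883/34354.6 = 0.22946.
n_B = 250 × 0.22946 = 57.365... → 57.

57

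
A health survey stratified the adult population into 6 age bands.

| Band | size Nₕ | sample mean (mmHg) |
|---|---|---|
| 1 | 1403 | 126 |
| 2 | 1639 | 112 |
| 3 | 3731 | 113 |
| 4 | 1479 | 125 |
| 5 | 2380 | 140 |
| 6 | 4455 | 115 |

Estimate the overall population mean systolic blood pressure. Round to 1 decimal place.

N = 1403 + 1639 + 3731 + 1479 + 2380 + 4455 = 15087.
Overall mean = Σ (Nₕ/N)·x̄ₕ — weight by population share, not a simple average.
Σ Nₕx̄ₕ = 1403·126 + 1639·112 + 3731·113 + 1479·125 + 2380·140 + 4455·115 = 176778 + 183568 + 421603 + 184875 + 333200 + 512325 = 1812349.
Divide by N: 1812349 / 15087 = 120.127... → 120.1.

120.1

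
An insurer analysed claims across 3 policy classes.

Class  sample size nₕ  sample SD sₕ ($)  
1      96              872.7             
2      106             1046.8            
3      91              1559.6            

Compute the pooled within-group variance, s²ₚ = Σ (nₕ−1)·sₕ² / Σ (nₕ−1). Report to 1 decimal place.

1: (96−1)·872.7² = 95·761605.29 = 72352502.55
2: (106−1)·1046.8² = 105·1095790.24 = 115057975.2
3: (91−1)·1559.6² = 90·2432352.16 = 218911694.4
Numerator = 406322172.15; denominator = Σ(nₕ−1) = 290.
s²ₚ = 406322172.15/290 = 1401110.938... → 1401110.9.

1401110.9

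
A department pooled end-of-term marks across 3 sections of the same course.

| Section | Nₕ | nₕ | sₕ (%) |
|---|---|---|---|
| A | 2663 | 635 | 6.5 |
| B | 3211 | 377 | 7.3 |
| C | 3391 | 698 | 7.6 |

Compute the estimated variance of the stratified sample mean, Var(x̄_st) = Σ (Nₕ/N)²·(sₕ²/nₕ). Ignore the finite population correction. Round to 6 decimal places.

0.033560

N = 9265. Term for each stratum: Wₕ²sₕ²/nₕ.
Var(x̄_st) = 0.005496731 + 0.016978297 + 0.011085020 = 0.033560048 → 0.033560.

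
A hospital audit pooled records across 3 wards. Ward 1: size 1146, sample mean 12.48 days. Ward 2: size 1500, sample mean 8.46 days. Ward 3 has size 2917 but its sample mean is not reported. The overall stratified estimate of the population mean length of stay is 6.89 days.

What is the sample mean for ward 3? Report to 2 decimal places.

3.89

N = 1146 + 1500 + 2917 = 5563.
Overall total = μ·N = 6.89·5563 = 38329.07.
Subtract the known strata: 1146·12.48 + 1500·8.46 = 26992.08.
Remaining total for ward 3: 38329.07 − 26992.08 = 11336.99.
Divide by its size: 11336.99 / 2917 = 3.8865... → 3.89.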